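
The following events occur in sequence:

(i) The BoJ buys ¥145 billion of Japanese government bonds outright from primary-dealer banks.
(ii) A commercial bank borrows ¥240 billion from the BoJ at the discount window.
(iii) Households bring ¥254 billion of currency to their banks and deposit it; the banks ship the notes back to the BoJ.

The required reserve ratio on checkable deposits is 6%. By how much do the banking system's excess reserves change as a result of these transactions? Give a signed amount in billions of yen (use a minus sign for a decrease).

+¥623.76 billion

OMO purchase (from banks) ¥145 billion: reserves +¥145B, deposits 0.
Discount-window loan ¥240 billion: reserves +¥240B, deposits 0.
Currency deposit ¥254 billion: reserves +¥254B, deposits +¥254B.
Totals: Δreserves = +¥639B, Δdeposits = +¥254B.
Δrequired reserves = 6% × +¥254B = +¥15.24B.
Δexcess reserves = Δreserves − Δrequired = +¥639B − (+¥15.24B) = +¥623.76 billion.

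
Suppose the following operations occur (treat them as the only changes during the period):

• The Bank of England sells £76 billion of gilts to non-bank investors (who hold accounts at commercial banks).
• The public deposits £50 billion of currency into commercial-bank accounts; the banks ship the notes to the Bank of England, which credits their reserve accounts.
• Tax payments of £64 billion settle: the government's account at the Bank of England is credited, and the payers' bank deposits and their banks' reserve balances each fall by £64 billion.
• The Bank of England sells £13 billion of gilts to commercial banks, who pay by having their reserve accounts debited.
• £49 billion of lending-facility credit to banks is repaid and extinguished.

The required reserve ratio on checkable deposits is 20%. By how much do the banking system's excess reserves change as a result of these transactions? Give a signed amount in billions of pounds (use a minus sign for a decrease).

Asset sale (to non-banks) £76 billion: reserves −£76B, deposits −£76B.
Currency deposit £50 billion: reserves +£50B, deposits +£50B.
Government account inflow £64 billion: reserves −£64B, deposits −£64B.
OMO sale (to banks) £13 billion: reserves −£13B, deposits 0.
Discount-window repayment £49 billion: reserves −£49B, deposits 0.
Totals: Δreserves = −£152B, Δdeposits = −£90B.
Δrequired reserves = 20% × −£90B = −£18B.
Δexcess reserves = Δreserves − Δrequired = −£152B − (−£18B) = -£134 billion.

-£134 billion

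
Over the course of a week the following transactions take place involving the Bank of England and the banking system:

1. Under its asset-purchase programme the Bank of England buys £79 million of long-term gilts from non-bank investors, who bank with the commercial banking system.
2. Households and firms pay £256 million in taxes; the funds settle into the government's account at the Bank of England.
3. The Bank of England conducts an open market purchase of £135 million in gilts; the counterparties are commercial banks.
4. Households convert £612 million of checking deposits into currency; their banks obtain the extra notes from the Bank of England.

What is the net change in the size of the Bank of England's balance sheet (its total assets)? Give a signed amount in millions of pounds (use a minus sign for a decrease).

Asset purchase (from non-banks) £79 million: a Bank of England asset is acquired → +£79M.
Government account inflow £256 million: only the composition of liabilities changes → 0.
OMO purchase (from banks) £135 million: a Bank of England asset is acquired → +£135M.
Currency withdrawal £612 million: only the composition of liabilities changes → 0.
Net: 79 + 0 + 135 + 0 = +£214 million.

+£214 million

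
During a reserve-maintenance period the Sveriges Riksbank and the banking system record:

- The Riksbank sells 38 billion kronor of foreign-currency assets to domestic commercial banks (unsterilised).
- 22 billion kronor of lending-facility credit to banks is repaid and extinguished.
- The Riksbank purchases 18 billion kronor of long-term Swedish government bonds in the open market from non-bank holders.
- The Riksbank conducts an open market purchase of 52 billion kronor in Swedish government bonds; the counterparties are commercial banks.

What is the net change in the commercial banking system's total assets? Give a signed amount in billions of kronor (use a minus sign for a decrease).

Riksbank balance sheet:
  Assets:      Securities +70B, Loans to banks −22B, Foreign assets −38B
  Liabilities: Bank reserves +10B
Commercial banking system:
  Assets:      Reserves at CB +10B, Securities −52B, Foreign assets +38B
  Liabilities: Checkable deposits +18B, Borrowings from CB −22B
Change in total bank assets = -4 billion.

-4 billion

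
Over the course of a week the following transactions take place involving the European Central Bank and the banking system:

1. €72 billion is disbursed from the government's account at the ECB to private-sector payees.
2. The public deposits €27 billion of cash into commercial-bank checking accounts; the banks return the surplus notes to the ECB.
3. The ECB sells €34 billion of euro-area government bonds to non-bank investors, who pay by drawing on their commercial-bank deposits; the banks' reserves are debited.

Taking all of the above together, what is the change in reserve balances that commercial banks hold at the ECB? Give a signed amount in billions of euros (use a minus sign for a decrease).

+€65 billion

ECB balance sheet:
  Assets:      Securities −€34B
  Liabilities: Bank reserves +€65B, Currency in circulation −€27B, Government deposits −€72B
So the change in reserve balances that commercial banks hold at the ECB is +€65 billion.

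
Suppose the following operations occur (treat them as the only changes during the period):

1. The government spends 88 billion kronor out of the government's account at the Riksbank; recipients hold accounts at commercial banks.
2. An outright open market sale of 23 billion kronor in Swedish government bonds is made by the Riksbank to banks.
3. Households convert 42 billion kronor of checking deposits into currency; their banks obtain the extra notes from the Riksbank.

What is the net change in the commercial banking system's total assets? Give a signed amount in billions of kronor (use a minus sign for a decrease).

+46 billion

Government spending 88 billion kronor: bank balance sheets expand → +88B.
OMO sale (to banks) 23 billion kronor: just an asset swap on bank balance sheets → 0.
Currency withdrawal 42 billion kronor: bank balance sheets shrink → −42B.
Net: 88 + 0 − 42 = +46 billion.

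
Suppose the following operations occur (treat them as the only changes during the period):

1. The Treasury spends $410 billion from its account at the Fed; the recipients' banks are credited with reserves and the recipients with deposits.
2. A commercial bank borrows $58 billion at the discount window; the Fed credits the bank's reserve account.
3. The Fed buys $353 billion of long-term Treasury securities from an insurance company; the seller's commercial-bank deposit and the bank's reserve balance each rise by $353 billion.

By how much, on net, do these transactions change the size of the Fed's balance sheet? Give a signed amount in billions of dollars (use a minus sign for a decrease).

Government spending $410 billion: only the composition of liabilities changes → 0.
Discount-window loan $58 billion: a Fed asset is acquired → +$58B.
Asset purchase (from non-banks) $353 billion: a Fed asset is acquired → +$353B.
Net: 0 + 58 + 353 = +$411 billion.

+$411 billion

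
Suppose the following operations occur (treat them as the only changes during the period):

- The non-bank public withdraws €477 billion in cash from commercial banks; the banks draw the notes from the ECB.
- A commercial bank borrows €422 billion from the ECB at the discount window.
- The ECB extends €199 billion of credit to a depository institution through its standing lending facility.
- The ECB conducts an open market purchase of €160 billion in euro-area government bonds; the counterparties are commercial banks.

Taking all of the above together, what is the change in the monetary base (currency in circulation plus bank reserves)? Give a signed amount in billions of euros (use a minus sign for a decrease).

+€781 billion

Currency withdrawal €477 billion: just a shift between currency and reserves — both are base money → 0.
Discount-window loan €422 billion: ECB balance sheet expands → +€422B.
Discount-window loan €199 billion: ECB balance sheet expands → +€199B.
OMO purchase (from banks) €160 billion: ECB balance sheet expands → +€160B.
Net: 0 + 422 + 199 + 160 = +€781 billion.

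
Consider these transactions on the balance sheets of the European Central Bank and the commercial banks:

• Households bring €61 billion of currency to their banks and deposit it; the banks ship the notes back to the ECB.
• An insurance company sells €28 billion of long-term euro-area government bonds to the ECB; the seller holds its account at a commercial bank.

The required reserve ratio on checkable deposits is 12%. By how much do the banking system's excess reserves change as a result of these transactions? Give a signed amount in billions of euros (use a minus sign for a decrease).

Currency deposit €61 billion: reserves +€61B, deposits +€61B.
Asset purchase (from non-banks) €28 billion: reserves +€28B, deposits +€28B.
Totals: Δreserves = +€89B, Δdeposits = +€89B.
Δrequired reserves = 12% × +€89B = +€10.68B.
Δexcess reserves = Δreserves − Δrequired = +€89B − (+€10.68B) = +€78.32 billion.

+€78.32 billion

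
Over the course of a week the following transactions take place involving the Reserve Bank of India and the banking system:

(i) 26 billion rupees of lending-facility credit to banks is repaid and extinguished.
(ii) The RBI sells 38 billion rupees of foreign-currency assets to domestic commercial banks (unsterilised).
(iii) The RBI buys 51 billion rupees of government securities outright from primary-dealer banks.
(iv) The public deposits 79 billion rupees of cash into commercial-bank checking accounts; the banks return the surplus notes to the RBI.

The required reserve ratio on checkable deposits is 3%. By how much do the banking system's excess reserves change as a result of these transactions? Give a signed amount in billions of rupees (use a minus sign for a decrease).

+63.63 billion

Discount-window repayment 26 billion rupees: reserves −26B, deposits 0.
FX sale 38 billion rupees: reserves −38B, deposits 0.
OMO purchase (from banks) 51 billion rupees: reserves +51B, deposits 0.
Currency deposit 79 billion rupees: reserves +79B, deposits +79B.
Totals: Δreserves = +66B, Δdeposits = +79B.
Δrequired reserves = 3% × +79B = +2.37B.
Δexcess reserves = Δreserves − Δrequired = +66B − (+2.37B) = +63.63 billion.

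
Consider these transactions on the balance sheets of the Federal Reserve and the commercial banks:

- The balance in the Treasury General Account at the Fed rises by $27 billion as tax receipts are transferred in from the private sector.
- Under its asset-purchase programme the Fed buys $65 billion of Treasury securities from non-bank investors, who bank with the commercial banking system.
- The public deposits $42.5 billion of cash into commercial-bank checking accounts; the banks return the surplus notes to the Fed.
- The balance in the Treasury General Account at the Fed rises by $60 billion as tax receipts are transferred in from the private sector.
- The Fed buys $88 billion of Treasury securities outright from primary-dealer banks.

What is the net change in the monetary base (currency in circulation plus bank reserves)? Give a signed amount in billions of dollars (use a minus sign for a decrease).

+$66 billion

Government account inflow $27 billion: reserves shift to a non-base liability → −$27B.
Asset purchase (from non-banks) $65 billion: Fed balance sheet expands → +$65B.
Currency deposit $42.5 billion: just a shift between currency and reserves — both are base money → 0.
Government account inflow $60 billion: reserves shift to a non-base liability → −$60B.
OMO purchase (from banks) $88 billion: Fed balance sheet expands → +$88B.
Net: −27 + 65 + 0 − 60 + 88 = +$66 billion.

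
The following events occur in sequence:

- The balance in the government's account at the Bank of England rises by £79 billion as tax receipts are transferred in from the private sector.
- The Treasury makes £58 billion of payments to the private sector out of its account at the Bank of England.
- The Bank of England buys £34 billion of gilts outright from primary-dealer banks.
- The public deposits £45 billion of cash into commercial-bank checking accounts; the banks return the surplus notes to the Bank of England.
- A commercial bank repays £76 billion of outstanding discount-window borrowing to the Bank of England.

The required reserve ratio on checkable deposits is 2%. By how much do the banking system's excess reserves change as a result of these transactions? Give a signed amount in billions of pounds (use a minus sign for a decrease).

Government account inflow £79 billion: reserves −£79B, deposits −£79B.
Government spending £58 billion: reserves +£58B, deposits +£58B.
OMO purchase (from banks) £34 billion: reserves +£34B, deposits 0.
Currency deposit £45 billion: reserves +£45B, deposits +£45B.
Discount-window repayment £76 billion: reserves −£76B, deposits 0.
Totals: Δreserves = −£18B, Δdeposits = +£24B.
Δrequired reserves = 2% × +£24B = +£0.48B.
Δexcess reserves = Δreserves − Δrequired = −£18B − (+£0.48B) = -£18.48 billion.

-£18.48 billion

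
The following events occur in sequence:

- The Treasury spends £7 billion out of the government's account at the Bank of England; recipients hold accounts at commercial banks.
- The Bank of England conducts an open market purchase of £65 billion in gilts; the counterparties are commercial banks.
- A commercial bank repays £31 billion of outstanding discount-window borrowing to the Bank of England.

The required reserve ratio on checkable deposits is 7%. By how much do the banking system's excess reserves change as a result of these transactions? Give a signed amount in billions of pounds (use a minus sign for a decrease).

+£40.51 billion

Government spending £7 billion: reserves +£7B, deposits +£7B.
OMO purchase (from banks) £65 billion: reserves +£65B, deposits 0.
Discount-window repayment £31 billion: reserves −£31B, deposits 0.
Totals: Δreserves = +£41B, Δdeposits = +£7B.
Δrequired reserves = 7% × +£7B = +£0.49B.
Δexcess reserves = Δreserves − Δrequired = +£41B − (+£0.49B) = +£40.51 billion.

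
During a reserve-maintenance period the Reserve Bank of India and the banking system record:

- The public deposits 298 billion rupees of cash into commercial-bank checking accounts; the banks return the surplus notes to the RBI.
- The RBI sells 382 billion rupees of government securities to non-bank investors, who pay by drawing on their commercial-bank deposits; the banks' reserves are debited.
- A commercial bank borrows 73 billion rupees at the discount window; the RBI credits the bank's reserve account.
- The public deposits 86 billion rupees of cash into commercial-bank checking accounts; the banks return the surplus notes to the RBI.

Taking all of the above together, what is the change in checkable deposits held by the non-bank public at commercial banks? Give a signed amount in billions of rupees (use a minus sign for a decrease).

Currency deposit 298 billion rupees: non-bank counterparties' bank balances rise → +298B.
Asset sale (to non-banks) 382 billion rupees: non-bank counterparties' bank balances fall → −382B.
Discount-window loan 73 billion rupees: the counterparty is a bank, so public deposits are unchanged → 0.
Currency deposit 86 billion rupees: non-bank counterparties' bank balances rise → +86B.
Net: 298 − 382 + 0 + 86 = +2 billion.

+2 billion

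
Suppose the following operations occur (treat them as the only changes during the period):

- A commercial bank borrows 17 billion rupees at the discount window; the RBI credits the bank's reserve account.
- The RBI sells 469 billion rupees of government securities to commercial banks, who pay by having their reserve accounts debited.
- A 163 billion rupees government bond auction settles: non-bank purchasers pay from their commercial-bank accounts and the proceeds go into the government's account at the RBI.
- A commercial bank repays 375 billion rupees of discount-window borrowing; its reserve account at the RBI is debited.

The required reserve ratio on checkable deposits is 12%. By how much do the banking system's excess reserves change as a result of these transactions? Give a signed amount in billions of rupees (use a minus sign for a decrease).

-970.44 billion

Discount-window loan 17 billion rupees: reserves +17B, deposits 0.
OMO sale (to banks) 469 billion rupees: reserves −469B, deposits 0.
Government account inflow 163 billion rupees: reserves −163B, deposits −163B.
Discount-window repayment 375 billion rupees: reserves −375B, deposits 0.
Totals: Δreserves = −990B, Δdeposits = −163B.
Δrequired reserves = 12% × −163B = −19.56B.
Δexcess reserves = Δreserves − Δrequired = −990B − (−19.56B) = -970.44 billion.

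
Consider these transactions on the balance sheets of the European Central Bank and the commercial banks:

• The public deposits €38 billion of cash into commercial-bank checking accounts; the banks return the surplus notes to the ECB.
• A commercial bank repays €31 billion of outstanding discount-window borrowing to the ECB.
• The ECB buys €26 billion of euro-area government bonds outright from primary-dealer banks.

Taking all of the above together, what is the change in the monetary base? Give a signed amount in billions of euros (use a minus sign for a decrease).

Currency deposit €38 billion: just a shift between currency and reserves — both are base money → 0.
Discount-window repayment €31 billion: ECB balance sheet contracts → −€31B.
OMO purchase (from banks) €26 billion: ECB balance sheet expands → +€26B.
Net: 0 − 31 + 26 = -€5 billion.

-€5 billion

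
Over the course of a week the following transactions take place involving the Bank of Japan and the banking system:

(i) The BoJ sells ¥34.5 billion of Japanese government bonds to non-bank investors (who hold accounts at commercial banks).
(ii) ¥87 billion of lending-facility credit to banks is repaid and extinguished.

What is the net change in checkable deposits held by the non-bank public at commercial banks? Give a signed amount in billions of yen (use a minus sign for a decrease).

-¥34.5 billion

BoJ balance sheet:
  Assets:      Securities −¥34.5B, Loans to banks −¥87B
  Liabilities: Bank reserves −¥121.5B
Commercial banking system:
  Assets:      Reserves at CB −¥121.5B
  Liabilities: Checkable deposits −¥34.5B, Borrowings from CB −¥87B
So the change in checkable deposits held by the non-bank public at commercial banks is -¥34.5 billion.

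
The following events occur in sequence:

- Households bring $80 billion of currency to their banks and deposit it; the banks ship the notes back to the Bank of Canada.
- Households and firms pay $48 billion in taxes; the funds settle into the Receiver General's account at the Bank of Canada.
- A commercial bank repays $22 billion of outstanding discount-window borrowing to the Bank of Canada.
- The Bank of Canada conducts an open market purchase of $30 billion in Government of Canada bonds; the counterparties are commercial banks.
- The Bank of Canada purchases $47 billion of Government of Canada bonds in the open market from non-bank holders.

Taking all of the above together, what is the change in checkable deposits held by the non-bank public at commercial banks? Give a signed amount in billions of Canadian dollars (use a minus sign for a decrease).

Bank of Canada balance sheet:
  Assets:      Securities +$77B, Loans to banks −$22B
  Liabilities: Bank reserves +$87B, Currency in circulation −$80B, Government deposits +$48B
Commercial banking system:
  Assets:      Reserves at CB +$87B, Securities −$30B
  Liabilities: Checkable deposits +$79B, Borrowings from CB −$22B
So the change in checkable deposits held by the non-bank public at commercial banks is +$79 billion.

+$79 billion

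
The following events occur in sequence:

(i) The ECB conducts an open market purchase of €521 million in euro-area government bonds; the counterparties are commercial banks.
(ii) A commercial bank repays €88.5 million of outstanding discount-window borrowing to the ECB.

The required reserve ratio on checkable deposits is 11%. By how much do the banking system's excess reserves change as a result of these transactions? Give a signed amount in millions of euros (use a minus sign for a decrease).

+€432.5 million

OMO purchase (from banks) €521 million: reserves +€521M, deposits 0.
Discount-window repayment €88.5 million: reserves −€88.5M, deposits 0.
Totals: Δreserves = +€432.5M, Δdeposits = 0.
Δrequired reserves = 11% × 0 = 0.
Δexcess reserves = Δreserves − Δrequired = +€432.5M − (0) = +€432.5 million.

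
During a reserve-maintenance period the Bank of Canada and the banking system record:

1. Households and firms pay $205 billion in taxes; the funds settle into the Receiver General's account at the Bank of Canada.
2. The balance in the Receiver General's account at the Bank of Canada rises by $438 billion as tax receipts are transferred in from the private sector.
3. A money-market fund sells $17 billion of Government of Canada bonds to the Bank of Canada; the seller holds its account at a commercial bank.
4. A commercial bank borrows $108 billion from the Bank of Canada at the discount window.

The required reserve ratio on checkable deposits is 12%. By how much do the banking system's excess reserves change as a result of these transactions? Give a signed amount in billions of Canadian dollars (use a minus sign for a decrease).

Government account inflow $205 billion: reserves −$205B, deposits −$205B.
Government account inflow $438 billion: reserves −$438B, deposits −$438B.
Asset purchase (from non-banks) $17 billion: reserves +$17B, deposits +$17B.
Discount-window loan $108 billion: reserves +$108B, deposits 0.
Totals: Δreserves = −$518B, Δdeposits = −$626B.
Δrequired reserves = 12% × −$626B = −$75.12B.
Δexcess reserves = Δreserves − Δrequired = −$518B − (−$75.12B) = -$442.88 billion.

-$442.88 billion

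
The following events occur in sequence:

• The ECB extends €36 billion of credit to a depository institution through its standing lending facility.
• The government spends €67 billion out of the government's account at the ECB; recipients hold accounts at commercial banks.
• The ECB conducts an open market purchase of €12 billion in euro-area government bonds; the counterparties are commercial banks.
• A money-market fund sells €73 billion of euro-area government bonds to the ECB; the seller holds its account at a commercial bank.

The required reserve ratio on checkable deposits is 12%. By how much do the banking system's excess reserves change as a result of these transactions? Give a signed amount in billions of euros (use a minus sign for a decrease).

+€171.2 billion

Discount-window loan €36 billion: reserves +€36B, deposits 0.
Government spending €67 billion: reserves +€67B, deposits +€67B.
OMO purchase (from banks) €12 billion: reserves +€12B, deposits 0.
Asset purchase (from non-banks) €73 billion: reserves +€73B, deposits +€73B.
Totals: Δreserves = +€188B, Δdeposits = +€140B.
Δrequired reserves = 12% × +€140B = +€16.8B.
Δexcess reserves = Δreserves − Δrequired = +€188B − (+€16.8B) = +€171.2 billion.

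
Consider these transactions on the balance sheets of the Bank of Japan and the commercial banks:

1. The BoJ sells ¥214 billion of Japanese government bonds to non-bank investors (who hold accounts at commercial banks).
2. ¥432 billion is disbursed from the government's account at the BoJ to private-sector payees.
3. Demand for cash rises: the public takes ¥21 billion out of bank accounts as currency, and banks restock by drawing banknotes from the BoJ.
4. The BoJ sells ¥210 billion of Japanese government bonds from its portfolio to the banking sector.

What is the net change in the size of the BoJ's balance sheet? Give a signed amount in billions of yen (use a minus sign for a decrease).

Asset sale (to non-banks) ¥214 billion: a BoJ asset is shed → −¥214B.
Government spending ¥432 billion: only the composition of liabilities changes → 0.
Currency withdrawal ¥21 billion: only the composition of liabilities changes → 0.
OMO sale (to banks) ¥210 billion: a BoJ asset is shed → −¥210B.
Net: −214 + 0 + 0 − 210 = -¥424 billion.

-¥424 billion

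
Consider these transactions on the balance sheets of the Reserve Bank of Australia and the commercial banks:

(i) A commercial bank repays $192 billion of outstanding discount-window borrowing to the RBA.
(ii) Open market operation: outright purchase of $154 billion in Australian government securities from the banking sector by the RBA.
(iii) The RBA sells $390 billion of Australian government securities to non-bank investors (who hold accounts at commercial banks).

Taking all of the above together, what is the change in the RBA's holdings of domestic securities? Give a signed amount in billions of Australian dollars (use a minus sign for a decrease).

Discount-window repayment $192 billion: the RBA's securities portfolio is untouched → 0.
OMO purchase (from banks) $154 billion: securities added to the RBA's portfolio → +$154B.
Asset sale (to non-banks) $390 billion: securities removed from the RBA's portfolio → −$390B.
Net: 0 + 154 − 390 = -$236 billion.

-$236 billion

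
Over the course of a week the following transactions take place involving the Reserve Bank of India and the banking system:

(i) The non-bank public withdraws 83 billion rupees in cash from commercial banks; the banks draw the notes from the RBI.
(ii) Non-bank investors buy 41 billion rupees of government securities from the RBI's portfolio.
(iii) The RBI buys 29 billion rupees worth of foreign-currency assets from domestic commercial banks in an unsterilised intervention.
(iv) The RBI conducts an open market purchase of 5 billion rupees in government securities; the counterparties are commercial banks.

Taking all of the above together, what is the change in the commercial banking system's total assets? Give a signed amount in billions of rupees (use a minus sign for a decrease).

Currency withdrawal 83 billion rupees: bank balance sheets shrink → −83B.
Asset sale (to non-banks) 41 billion rupees: bank balance sheets shrink → −41B.
FX purchase 29 billion rupees: just an asset swap on bank balance sheets → 0.
OMO purchase (from banks) 5 billion rupees: just an asset swap on bank balance sheets → 0.
Net: −83 − 41 + 0 + 0 = -124 billion.

-124 billion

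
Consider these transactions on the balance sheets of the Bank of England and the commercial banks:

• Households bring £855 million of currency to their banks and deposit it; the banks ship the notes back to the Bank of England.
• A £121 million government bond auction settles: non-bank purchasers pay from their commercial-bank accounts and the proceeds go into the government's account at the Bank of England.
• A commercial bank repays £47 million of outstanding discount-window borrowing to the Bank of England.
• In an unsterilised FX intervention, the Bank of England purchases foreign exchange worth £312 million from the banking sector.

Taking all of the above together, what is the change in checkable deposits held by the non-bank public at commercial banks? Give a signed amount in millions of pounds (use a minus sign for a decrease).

+£734 million

Bank of England balance sheet:
  Assets:      Loans to banks −£47M, Foreign assets +£312M
  Liabilities: Bank reserves +£999M, Currency in circulation −£855M, Government deposits +£121M
Commercial banking system:
  Assets:      Reserves at CB +£999M, Foreign assets −£312M
  Liabilities: Checkable deposits +£734M, Borrowings from CB −£47M
So the change in checkable deposits held by the non-bank public at commercial banks is +£734 million.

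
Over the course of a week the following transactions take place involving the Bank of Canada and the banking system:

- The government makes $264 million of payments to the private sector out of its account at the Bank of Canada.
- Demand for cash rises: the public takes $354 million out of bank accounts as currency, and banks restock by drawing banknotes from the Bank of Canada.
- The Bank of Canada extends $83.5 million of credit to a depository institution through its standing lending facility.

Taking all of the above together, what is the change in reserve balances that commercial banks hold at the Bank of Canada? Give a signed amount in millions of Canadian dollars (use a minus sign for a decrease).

Bank of Canada balance sheet:
  Assets:      Loans to banks +$83.5M
  Liabilities: Bank reserves −$6.5M, Currency in circulation +$354M, Government deposits −$264M
Commercial banking system:
  Assets:      Reserves at CB −$6.5M
  Liabilities: Checkable deposits −$90M, Borrowings from CB +$83.5M
So the change in reserve balances that commercial banks hold at the Bank of Canada is -$6.5 million.

-$6.5 million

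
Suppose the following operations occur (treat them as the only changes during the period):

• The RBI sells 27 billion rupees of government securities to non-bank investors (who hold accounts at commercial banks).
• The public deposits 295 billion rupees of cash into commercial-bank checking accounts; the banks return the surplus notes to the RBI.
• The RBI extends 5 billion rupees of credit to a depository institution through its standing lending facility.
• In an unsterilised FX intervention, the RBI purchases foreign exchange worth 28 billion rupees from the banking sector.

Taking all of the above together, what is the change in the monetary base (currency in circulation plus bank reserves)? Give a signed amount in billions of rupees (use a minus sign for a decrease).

+6 billion

Asset sale (to non-banks) 27 billion rupees: RBI balance sheet contracts → −27B.
Currency deposit 295 billion rupees: just a shift between currency and reserves — both are base money → 0.
Discount-window loan 5 billion rupees: RBI balance sheet expands → +5B.
FX purchase 28 billion rupees: RBI balance sheet expands → +28B.
Net: −27 + 0 + 5 + 28 = +6 billion.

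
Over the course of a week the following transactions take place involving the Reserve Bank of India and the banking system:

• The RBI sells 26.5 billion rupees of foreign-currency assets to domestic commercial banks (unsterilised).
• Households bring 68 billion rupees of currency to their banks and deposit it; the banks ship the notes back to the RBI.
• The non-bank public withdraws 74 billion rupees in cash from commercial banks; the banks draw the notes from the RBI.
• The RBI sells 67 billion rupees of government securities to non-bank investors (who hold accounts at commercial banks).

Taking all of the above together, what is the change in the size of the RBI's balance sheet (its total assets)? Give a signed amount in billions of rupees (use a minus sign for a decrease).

FX sale 26.5 billion rupees: an RBI asset is shed → −26.5B.
Currency deposit 68 billion rupees: only the composition of liabilities changes → 0.
Currency withdrawal 74 billion rupees: only the composition of liabilities changes → 0.
Asset sale (to non-banks) 67 billion rupees: an RBI asset is shed → −67B.
Net: −26.5 + 0 + 0 − 67 = -93.5 billion.

-93.5 billion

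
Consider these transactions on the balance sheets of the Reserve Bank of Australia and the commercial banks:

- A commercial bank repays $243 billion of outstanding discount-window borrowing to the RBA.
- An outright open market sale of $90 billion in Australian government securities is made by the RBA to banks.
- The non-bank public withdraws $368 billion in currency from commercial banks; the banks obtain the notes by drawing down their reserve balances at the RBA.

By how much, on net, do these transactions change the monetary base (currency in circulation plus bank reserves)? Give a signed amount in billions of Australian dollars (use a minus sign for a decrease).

Discount-window repayment $243 billion: RBA balance sheet contracts → −$243B.
OMO sale (to banks) $90 billion: RBA balance sheet contracts → −$90B.
Currency withdrawal $368 billion: just a shift between currency and reserves — both are base money → 0.
Net: −243 − 90 + 0 = -$333 billion.

-$333 billion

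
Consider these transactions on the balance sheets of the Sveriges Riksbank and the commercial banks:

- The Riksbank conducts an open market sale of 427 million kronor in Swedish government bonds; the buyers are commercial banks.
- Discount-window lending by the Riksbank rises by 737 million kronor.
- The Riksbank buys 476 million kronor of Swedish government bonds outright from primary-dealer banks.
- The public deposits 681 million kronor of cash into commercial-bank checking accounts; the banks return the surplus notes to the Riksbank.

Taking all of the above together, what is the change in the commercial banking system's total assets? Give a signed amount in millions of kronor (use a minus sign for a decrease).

+1418 million

OMO sale (to banks) 427 million kronor: just an asset swap on bank balance sheets → 0.
Discount-window loan 737 million kronor: bank balance sheets expand → +737M.
OMO purchase (from banks) 476 million kronor: just an asset swap on bank balance sheets → 0.
Currency deposit 681 million kronor: bank balance sheets expand → +681M.
Net: 0 + 737 + 0 + 681 = +1418 million.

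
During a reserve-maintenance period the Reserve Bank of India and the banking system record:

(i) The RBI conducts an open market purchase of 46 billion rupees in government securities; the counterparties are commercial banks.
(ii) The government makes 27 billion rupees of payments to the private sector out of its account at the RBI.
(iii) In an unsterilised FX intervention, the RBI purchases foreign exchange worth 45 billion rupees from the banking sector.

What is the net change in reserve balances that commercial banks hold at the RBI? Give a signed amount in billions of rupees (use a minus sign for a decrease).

+118 billion

RBI balance sheet:
  Assets:      Securities +46B, Foreign assets +45B
  Liabilities: Bank reserves +118B, Government deposits −27B
So the change in reserve balances that commercial banks hold at the RBI is +118 billion.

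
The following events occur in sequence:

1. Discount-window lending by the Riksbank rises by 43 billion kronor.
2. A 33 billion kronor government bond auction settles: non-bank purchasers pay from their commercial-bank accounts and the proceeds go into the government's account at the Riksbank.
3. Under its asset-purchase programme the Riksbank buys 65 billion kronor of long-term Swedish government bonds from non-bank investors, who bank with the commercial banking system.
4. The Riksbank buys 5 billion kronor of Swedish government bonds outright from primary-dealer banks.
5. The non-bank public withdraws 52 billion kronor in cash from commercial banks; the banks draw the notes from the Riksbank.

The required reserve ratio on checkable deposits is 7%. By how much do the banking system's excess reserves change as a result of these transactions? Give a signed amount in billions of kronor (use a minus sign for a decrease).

+29.4 billion

Discount-window loan 43 billion kronor: reserves +43B, deposits 0.
Government account inflow 33 billion kronor: reserves −33B, deposits −33B.
Asset purchase (from non-banks) 65 billion kronor: reserves +65B, deposits +65B.
OMO purchase (from banks) 5 billion kronor: reserves +5B, deposits 0.
Currency withdrawal 52 billion kronor: reserves −52B, deposits −52B.
Totals: Δreserves = +28B, Δdeposits = −20B.
Δrequired reserves = 7% × −20B = −1.4B.
Δexcess reserves = Δreserves − Δrequired = +28B − (−1.4B) = +29.4 billion.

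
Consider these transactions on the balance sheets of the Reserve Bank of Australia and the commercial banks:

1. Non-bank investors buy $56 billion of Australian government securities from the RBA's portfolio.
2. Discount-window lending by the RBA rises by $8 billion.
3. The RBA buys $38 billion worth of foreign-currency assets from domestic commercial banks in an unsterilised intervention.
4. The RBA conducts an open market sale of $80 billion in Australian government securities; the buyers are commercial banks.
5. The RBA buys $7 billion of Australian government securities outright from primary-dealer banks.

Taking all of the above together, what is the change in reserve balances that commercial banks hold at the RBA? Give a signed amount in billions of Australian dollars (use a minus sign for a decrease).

-$83 billion

Asset sale (to non-banks) $56 billion: the non-bank buyers' banks settle from reserves → −$56B.
Discount-window loan $8 billion: the loan is credited to the bank's reserve account → +$8B.
FX purchase $38 billion: the RBA pays by crediting reserve accounts → +$38B.
OMO sale (to banks) $80 billion: the buying banks pay out of their reserve balances → −$80B.
OMO purchase (from banks) $7 billion: the RBA pays by crediting reserve accounts → +$7B.
Net: −56 + 8 + 38 − 80 + 7 = -$83 billion.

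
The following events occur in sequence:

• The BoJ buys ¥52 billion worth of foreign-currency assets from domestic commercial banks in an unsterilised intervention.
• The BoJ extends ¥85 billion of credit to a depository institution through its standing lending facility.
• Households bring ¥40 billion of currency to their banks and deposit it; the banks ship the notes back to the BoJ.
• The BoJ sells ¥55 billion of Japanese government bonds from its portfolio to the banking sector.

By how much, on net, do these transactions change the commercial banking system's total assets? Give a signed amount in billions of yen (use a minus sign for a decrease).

+¥125 billion

FX purchase ¥52 billion: just an asset swap on bank balance sheets → 0.
Discount-window loan ¥85 billion: bank balance sheets expand → +¥85B.
Currency deposit ¥40 billion: bank balance sheets expand → +¥40B.
OMO sale (to banks) ¥55 billion: just an asset swap on bank balance sheets → 0.
Net: 0 + 85 + 40 + 0 = +¥125 billion.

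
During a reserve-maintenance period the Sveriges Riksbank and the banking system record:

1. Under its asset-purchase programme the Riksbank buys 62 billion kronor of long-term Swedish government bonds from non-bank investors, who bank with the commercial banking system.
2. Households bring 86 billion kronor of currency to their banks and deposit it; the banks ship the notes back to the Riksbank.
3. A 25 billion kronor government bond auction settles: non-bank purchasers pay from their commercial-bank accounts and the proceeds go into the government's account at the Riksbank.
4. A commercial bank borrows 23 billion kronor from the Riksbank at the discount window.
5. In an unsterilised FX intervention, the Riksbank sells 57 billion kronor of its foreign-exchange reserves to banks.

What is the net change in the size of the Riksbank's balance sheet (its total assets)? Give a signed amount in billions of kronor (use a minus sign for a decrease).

+28 billion

Asset purchase (from non-banks) 62 billion kronor: a Riksbank asset is acquired → +62B.
Currency deposit 86 billion kronor: only the composition of liabilities changes → 0.
Government account inflow 25 billion kronor: only the composition of liabilities changes → 0.
Discount-window loan 23 billion kronor: a Riksbank asset is acquired → +23B.
FX sale 57 billion kronor: a Riksbank asset is shed → −57B.
Net: 62 + 0 + 0 + 23 − 57 = +28 billion.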